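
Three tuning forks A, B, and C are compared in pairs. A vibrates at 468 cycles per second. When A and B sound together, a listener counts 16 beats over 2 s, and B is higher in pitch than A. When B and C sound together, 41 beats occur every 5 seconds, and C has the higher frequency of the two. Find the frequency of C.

A–B: Beat frequency = 16/2 = 8 Hz.
B is above A, so f_B = 468 + 8 = 476 Hz.
B–C: Beat frequency = 41/5 = 8.2 Hz.
C is above B, so f_C = 476 + 8.2 = 484.2 Hz.

484.2 Hz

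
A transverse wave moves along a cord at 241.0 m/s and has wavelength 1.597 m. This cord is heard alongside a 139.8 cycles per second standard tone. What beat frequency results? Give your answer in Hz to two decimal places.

Source frequency f = v/λ = 241.0/1.597 = 150.9080 Hz.
f_beat = |150.9080 − 139.8| = 11.11 Hz.

11.11 Hz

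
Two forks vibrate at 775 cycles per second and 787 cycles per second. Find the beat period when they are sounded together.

0.083 s

f_beat = |775 − 787| = 12 Hz.
Beat period T = 1 / f_beat = 1 / 12 s.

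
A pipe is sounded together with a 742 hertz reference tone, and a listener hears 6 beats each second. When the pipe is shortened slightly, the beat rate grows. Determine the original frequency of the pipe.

748 Hz

|f − 742| = 6, so the pipe was at either 736 Hz or 748 Hz.
A shorter pipe has a higher fundamental; the adjustment raises the pipe's frequency.
The beat rate rose, so the adjustment moved the pipe further from 742 Hz — it was already above the reference.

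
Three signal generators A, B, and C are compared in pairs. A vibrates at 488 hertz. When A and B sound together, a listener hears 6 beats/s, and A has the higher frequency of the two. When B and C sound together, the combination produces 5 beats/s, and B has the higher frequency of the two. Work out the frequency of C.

477 Hz

B is below A, so f_B = 488 − 6 = 482 Hz.
C is below B, so f_C = 482 − 5 = 477 Hz.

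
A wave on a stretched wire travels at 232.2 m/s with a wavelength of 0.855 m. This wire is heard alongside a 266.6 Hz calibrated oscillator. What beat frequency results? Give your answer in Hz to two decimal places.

4.98 Hz

Source frequency f = v/λ = 232.2/0.855 = 271.5789 Hz.
f_beat = |271.5789 − 266.6| = 4.98 Hz.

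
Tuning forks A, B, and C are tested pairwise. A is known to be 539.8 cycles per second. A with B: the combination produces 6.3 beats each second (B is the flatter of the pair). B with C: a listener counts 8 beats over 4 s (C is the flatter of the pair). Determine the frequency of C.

531.5 Hz

B is below A, so f_B = 539.8 − 6.3 = 533.5 Hz.
B–C: Beat frequency = 8/4 = 2 Hz.
C is below B, so f_C = 533.5 − 2 = 531.5 Hz.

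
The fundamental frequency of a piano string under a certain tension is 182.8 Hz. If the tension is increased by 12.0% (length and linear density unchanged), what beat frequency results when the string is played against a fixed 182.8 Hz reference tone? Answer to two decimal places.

10.66 Hz

For a string, f ∝ √T, so the new frequency is 182.8·√1.120 = 193.4573 Hz.
f_beat = |193.4573 − 182.8| = 10.66 Hz.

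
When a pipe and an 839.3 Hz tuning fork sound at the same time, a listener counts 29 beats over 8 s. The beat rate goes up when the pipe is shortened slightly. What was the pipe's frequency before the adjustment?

842.925 Hz

Beat frequency = 29/8 = 3.625 Hz.
|f − 839.3| = 3.625, so the pipe was at either 835.675 Hz or 842.925 Hz.
A shorter pipe has a higher fundamental; the adjustment raises the pipe's frequency.
The beat rate rose, so the adjustment moved the pipe further from 839.3 Hz — it was already above the reference.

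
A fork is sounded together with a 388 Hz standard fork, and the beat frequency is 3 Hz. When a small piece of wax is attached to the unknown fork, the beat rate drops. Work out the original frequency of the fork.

391 Hz

|f − 388| = 3, so the fork was at either 385 Hz or 391 Hz.
Loading a fork with wax lowers its frequency; the adjustment lowers the fork's frequency.
The beat rate fell, so the adjustment moved the fork toward 388 Hz — it must have started above the reference.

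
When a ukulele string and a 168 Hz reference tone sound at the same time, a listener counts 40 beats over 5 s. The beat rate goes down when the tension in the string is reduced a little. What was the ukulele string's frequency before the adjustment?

176 Hz

Beat frequency = 40/5 = 8 Hz.
|f − 168| = 8, so the ukulele string was at either 160 Hz or 176 Hz.
Lower tension means lower frequency; the adjustment lowers the ukulele string's frequency.
The beat rate fell, so the adjustment moved the ukulele string toward 168 Hz — it must have started above the reference.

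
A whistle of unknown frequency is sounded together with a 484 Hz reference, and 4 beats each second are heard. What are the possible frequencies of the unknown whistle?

|f − 484| = 4, so f = 484 ± 4.

480 Hz or 488 Hz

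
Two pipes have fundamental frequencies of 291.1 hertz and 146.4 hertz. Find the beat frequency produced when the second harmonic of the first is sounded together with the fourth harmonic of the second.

Second harmonic of the first: 2·291.1 = 582.2 Hz.
Fourth harmonic of the second: 4·146.4 = 585.6 Hz.
f_beat = |582.2 − 585.6| = 3.4 Hz.

3.4 Hz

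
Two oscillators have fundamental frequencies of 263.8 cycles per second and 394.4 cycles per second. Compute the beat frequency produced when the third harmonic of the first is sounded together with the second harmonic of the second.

Third harmonic of the first: 3·263.8 = 791.4 Hz.
Second harmonic of the second: 2·394.4 = 788.8 Hz.
f_beat = |791.4 − 788.8| = 2.6 Hz.

2.6 Hz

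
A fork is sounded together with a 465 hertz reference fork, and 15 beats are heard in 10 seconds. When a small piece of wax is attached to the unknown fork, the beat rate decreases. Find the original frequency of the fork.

466.5 Hz

Beat frequency = 15/10 = 1.5 Hz.
|f − 465| = 1.5, so the fork was at either 463.5 Hz or 466.5 Hz.
Loading a fork with wax lowers its frequency; the adjustment lowers the fork's frequency.
The beat rate fell, so the adjustment moved the fork toward 465 Hz — it must have started above the reference.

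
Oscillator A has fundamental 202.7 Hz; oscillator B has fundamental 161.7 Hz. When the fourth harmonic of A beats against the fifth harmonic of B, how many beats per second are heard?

2.3 Hz

Fourth harmonic of the first: 4·202.7 = 810.8 Hz.
Fifth harmonic of the second: 5·161.7 = 808.5 Hz.
f_beat = |810.8 − 808.5| = 2.3 Hz.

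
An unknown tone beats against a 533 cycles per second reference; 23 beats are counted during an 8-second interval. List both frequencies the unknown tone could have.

530.125 Hz or 535.875 Hz

Beat frequency = 23/8 = 2.875 Hz.
|f − 533| = 2.875, so f = 533 ± 2.875.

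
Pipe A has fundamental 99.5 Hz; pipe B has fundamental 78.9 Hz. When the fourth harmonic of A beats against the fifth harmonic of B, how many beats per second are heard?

3.5 Hz

Fourth harmonic of the first: 4·99.5 = 398.0 Hz.
Fifth harmonic of the second: 5·78.9 = 394.5 Hz.
f_beat = |398.0 − 394.5| = 3.5 Hz.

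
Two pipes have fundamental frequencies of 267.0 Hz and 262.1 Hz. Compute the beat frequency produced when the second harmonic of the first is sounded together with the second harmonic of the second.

Second harmonic of the first: 2·267.0 = 534.0 Hz.
Second harmonic of the second: 2·262.1 = 524.2 Hz.
f_beat = |534.0 − 524.2| = 9.8 Hz.

9.8 Hz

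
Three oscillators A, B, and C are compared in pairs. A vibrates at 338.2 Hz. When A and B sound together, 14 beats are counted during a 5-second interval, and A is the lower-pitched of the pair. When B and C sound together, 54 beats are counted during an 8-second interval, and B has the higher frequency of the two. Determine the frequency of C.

334.25 Hz

A–B: Beat frequency = 14/5 = 2.8 Hz.
B is above A, so f_B = 338.2 + 2.8 = 341 Hz.
B–C: Beat frequency = 54/8 = 6.75 Hz.
C is below B, so f_C = 341 − 6.75 = 334.25 Hz.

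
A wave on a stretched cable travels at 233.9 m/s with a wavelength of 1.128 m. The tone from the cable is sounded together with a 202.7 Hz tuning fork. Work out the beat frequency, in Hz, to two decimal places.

4.66 Hz

Source frequency f = v/λ = 233.9/1.128 = 207.3582 Hz.
f_beat = |207.3582 − 202.7| = 4.66 Hz.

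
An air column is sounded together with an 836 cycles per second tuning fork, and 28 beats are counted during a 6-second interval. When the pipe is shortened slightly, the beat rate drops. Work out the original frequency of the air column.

Beat frequency = 28/6 = 4.6667 Hz.
|f − 836| = 4.6667, so the air column was at either 831.3333 Hz or 840.6667 Hz.
A shorter pipe has a higher fundamental; the adjustment raises the air column's frequency.
The beat rate fell, so the adjustment moved the air column toward 836 Hz — it must have started below the reference.

831.3333 Hz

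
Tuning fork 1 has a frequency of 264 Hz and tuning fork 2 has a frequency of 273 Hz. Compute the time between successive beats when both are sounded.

f_beat = |264 − 273| = 9 Hz.
Beat period T = 1 / f_beat = 1 / 9 s.

0.111 s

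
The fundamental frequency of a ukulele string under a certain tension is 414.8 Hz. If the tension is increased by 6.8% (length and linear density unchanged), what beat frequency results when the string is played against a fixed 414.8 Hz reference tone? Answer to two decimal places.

13.87 Hz

For a string, f ∝ √T, so the new frequency is 414.8·√1.068 = 428.6713 Hz.
f_beat = |428.6713 − 414.8| = 13.87 Hz.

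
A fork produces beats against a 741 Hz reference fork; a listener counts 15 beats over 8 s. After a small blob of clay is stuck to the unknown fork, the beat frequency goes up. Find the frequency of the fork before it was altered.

Beat frequency = 15/8 = 1.875 Hz.
|f − 741| = 1.875, so the fork was at either 739.125 Hz or 742.875 Hz.
Adding mass to a fork lowers its frequency; the adjustment lowers the fork's frequency.
The beat rate rose, so the adjustment moved the fork further from 741 Hz — it was already below the reference.

739.125 Hz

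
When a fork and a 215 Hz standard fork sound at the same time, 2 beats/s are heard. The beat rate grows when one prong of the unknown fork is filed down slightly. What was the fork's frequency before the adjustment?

|f − 215| = 2, so the fork was at either 213 Hz or 217 Hz.
Filing a prong removes mass and raises the fork's frequency; the adjustment raises the fork's frequency.
The beat rate rose, so the adjustment moved the fork further from 215 Hz — it was already above the reference.

217 Hz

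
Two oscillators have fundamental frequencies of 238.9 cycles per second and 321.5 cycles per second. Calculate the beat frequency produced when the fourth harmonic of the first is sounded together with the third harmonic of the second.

8.9 Hz

Fourth harmonic of the first: 4·238.9 = 955.6 Hz.
Third harmonic of the second: 3·321.5 = 964.5 Hz.
f_beat = |955.6 − 964.5| = 8.9 Hz.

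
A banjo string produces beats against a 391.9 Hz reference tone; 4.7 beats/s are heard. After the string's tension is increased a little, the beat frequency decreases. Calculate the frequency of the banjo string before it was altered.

387.2 Hz

|f − 391.9| = 4.7, so the banjo string was at either 387.2 Hz or 396.6 Hz.
Higher tension means higher frequency; the adjustment raises the banjo string's frequency.
The beat rate fell, so the adjustment moved the banjo string toward 391.9 Hz — it must have started below the reference.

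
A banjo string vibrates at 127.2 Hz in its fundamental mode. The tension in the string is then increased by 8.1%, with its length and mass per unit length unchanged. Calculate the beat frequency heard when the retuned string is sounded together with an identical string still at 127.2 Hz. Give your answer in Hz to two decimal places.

5.05 Hz

For a string, f ∝ √T, so the new frequency is 127.2·√1.081 = 132.2513 Hz.
f_beat = |132.2513 − 127.2| = 5.05 Hz.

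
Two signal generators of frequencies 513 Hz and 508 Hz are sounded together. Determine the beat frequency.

Beats arise from superposition of two nearby frequencies; the beat rate is |f₁ − f₂|.
|513 − 508| = 5 Hz.

5 Hz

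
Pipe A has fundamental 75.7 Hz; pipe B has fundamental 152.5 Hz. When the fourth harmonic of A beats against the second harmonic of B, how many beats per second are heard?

2.2 Hz

Fourth harmonic of the first: 4·75.7 = 302.8 Hz.
Second harmonic of the second: 2·152.5 = 305.0 Hz.
f_beat = |302.8 − 305.0| = 2.2 Hz.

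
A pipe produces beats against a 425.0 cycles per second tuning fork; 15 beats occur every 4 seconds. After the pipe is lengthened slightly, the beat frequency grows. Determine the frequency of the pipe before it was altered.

Beat frequency = 15/4 = 3.75 Hz.
|f − 425.0| = 3.75, so the pipe was at either 421.25 Hz or 428.75 Hz.
A longer pipe has a lower fundamental; the adjustment lowers the pipe's frequency.
The beat rate rose, so the adjustment moved the pipe further from 425.0 Hz — it was already below the reference.

421.25 Hz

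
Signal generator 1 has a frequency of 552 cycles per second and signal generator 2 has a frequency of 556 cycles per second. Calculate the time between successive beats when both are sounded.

f_beat = |552 − 556| = 4 Hz.
Beat period T = 1 / f_beat = 1 / 4 s.

0.250 s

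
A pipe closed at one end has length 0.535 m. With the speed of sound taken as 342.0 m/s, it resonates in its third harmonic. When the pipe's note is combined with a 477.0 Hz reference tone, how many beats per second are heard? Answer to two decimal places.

Closed pipe (odd harmonics): f_n = n·v/(4L) = 3·342.0/(4·0.535) = 479.4393 Hz.
f_beat = |479.4393 − 477.0| = 2.44 Hz.

2.44 Hz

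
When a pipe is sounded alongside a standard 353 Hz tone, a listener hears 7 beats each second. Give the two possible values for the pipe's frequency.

|f − 353| = 7, so f = 353 ± 7.

346 Hz or 360 Hz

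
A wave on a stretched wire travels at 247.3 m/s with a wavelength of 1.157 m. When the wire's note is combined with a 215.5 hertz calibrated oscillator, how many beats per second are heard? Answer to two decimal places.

1.76 Hz

Source frequency f = v/λ = 247.3/1.157 = 213.7424 Hz.
f_beat = |213.7424 − 215.5| = 1.76 Hz.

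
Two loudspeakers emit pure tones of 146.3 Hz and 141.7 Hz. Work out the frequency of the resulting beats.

The beat frequency equals the magnitude of the frequency difference.
|146.3 − 141.7| = 4.6 Hz.

4.6 Hz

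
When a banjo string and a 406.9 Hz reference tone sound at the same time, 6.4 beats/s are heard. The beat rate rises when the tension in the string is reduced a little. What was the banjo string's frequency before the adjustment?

400.5 Hz

|f − 406.9| = 6.4, so the banjo string was at either 400.5 Hz or 413.3 Hz.
Lower tension means lower frequency; the adjustment lowers the banjo string's frequency.
The beat rate rose, so the adjustment moved the banjo string further from 406.9 Hz — it was already below the reference.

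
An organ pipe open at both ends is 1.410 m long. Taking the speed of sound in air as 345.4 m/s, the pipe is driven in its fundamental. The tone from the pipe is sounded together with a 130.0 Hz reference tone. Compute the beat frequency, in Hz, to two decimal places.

7.52 Hz

Open pipe: f_n = n·v/(2L) = 1·345.4/(2·1.410) = 122.4823 Hz.
f_beat = |122.4823 − 130.0| = 7.52 Hz.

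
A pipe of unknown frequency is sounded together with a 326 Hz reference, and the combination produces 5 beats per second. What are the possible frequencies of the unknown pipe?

321 Hz or 331 Hz

|f − 326| = 5, so f = 326 ± 5.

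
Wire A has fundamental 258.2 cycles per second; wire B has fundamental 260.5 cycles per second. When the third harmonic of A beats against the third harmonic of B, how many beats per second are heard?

6.9 Hz

Third harmonic of the first: 3·258.2 = 774.6 Hz.
Third harmonic of the second: 3·260.5 = 781.5 Hz.
f_beat = |774.6 − 781.5| = 6.9 Hz.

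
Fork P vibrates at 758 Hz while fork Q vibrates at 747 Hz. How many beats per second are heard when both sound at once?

The beat frequency equals the magnitude of the frequency difference.
|758 − 747| = 11 Hz.

11 Hz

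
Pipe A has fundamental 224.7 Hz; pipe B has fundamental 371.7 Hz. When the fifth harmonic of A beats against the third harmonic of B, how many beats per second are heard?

Fifth harmonic of the first: 5·224.7 = 1123.5 Hz.
Third harmonic of the second: 3·371.7 = 1115.1 Hz.
f_beat = |1123.5 − 1115.1| = 8.4 Hz.

8.4 Hz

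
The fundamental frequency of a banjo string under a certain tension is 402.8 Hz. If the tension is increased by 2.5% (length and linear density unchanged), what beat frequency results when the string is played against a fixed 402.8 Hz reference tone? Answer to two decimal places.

For a string, f ∝ √T, so the new frequency is 402.8·√1.025 = 407.8039 Hz.
f_beat = |407.8039 − 402.8| = 5.00 Hz.

5.00 Hz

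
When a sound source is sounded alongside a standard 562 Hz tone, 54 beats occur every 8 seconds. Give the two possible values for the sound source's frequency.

Beat frequency = 54/8 = 6.75 Hz.
|f − 562| = 6.75, so f = 562 ± 6.75.

555.25 Hz or 568.75 Hz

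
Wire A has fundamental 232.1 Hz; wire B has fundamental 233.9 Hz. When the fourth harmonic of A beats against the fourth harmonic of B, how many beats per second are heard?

Fourth harmonic of the first: 4·232.1 = 928.4 Hz.
Fourth harmonic of the second: 4·233.9 = 935.6 Hz.
f_beat = |928.4 − 935.6| = 7.2 Hz.

7.2 Hz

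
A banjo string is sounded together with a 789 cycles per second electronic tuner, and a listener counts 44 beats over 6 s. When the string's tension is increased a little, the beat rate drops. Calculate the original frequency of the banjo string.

781.6667 Hz

Beat frequency = 44/6 = 7.3333 Hz.
|f − 789| = 7.3333, so the banjo string was at either 781.6667 Hz or 796.3333 Hz.
Higher tension means higher frequency; the adjustment raises the banjo string's frequency.
The beat rate fell, so the adjustment moved the banjo string toward 789 Hz — it must have started below the reference.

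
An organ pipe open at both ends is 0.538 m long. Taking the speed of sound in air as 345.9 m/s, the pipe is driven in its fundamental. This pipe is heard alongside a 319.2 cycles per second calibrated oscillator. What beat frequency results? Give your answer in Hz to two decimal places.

Open pipe: f_n = n·v/(2L) = 1·345.9/(2·0.538) = 321.4684 Hz.
f_beat = |321.4684 − 319.2| = 2.27 Hz.

2.27 Hz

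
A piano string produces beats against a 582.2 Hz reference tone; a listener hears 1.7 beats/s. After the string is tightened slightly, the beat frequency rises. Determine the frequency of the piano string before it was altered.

|f − 582.2| = 1.7, so the piano string was at either 580.5 Hz or 583.9 Hz.
Increasing tension raises a string's frequency; the adjustment raises the piano string's frequency.
The beat rate rose, so the adjustment moved the piano string further from 582.2 Hz — it was already above the reference.

583.9 Hz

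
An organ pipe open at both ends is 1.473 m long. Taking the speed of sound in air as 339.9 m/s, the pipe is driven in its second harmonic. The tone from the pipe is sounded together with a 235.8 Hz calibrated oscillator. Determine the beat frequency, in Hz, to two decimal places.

5.05 Hz

Open pipe: f_n = n·v/(2L) = 2·339.9/(2·1.473) = 230.7536 Hz.
f_beat = |230.7536 − 235.8| = 5.05 Hz.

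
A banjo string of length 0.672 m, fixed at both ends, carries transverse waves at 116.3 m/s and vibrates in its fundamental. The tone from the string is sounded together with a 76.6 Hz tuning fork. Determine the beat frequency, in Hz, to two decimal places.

For a string fixed at both ends, f_n = n·v/(2L) = 1·116.3/(2·0.672) = 86.5327 Hz.
f_beat = |86.5327 − 76.6| = 9.93 Hz.

9.93 Hz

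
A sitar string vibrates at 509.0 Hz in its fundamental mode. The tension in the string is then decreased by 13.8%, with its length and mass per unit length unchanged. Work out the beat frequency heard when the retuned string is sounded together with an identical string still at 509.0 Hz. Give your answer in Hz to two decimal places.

For a string, f ∝ √T, so the new frequency is 509.0·√0.862 = 472.5757 Hz.
f_beat = |472.5757 − 509.0| = 36.42 Hz.

36.42 Hz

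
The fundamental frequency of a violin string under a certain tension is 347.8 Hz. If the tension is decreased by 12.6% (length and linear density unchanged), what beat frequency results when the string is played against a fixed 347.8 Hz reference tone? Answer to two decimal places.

22.65 Hz

For a string, f ∝ √T, so the new frequency is 347.8·√0.874 = 325.1511 Hz.
f_beat = |325.1511 − 347.8| = 22.65 Hz.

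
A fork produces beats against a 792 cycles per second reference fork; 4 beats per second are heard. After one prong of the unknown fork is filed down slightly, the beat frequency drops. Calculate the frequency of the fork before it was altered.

788 Hz

|f − 792| = 4, so the fork was at either 788 Hz or 796 Hz.
Filing a prong removes mass and raises the fork's frequency; the adjustment raises the fork's frequency.
The beat rate fell, so the adjustment moved the fork toward 792 Hz — it must have started below the reference.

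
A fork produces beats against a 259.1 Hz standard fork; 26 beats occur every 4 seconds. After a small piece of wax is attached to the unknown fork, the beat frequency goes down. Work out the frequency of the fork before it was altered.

265.6 Hz

Beat frequency = 26/4 = 6.5 Hz.
|f − 259.1| = 6.5, so the fork was at either 252.6 Hz or 265.6 Hz.
Loading a fork with wax lowers its frequency; the adjustment lowers the fork's frequency.
The beat rate fell, so the adjustment moved the fork toward 259.1 Hz — it must have started above the reference.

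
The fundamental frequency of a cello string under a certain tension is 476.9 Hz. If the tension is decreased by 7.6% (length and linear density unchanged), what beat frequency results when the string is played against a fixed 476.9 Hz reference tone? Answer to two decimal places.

For a string, f ∝ √T, so the new frequency is 476.9·√0.924 = 458.4197 Hz.
f_beat = |458.4197 − 476.9| = 18.48 Hz.

18.48 Hz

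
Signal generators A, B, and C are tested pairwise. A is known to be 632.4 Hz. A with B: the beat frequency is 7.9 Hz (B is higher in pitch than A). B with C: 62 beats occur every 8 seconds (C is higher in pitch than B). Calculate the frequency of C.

B is above A, so f_B = 632.4 + 7.9 = 640.3 Hz.
B–C: Beat frequency = 62/8 = 7.75 Hz.
C is above B, so f_C = 640.3 + 7.75 = 648.05 Hz.

648.05 Hz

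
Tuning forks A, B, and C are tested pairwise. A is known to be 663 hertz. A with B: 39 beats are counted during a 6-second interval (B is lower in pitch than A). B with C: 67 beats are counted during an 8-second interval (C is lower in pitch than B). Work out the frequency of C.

A–B: Beat frequency = 39/6 = 6.5 Hz.
B is below A, so f_B = 663 − 6.5 = 656.5 Hz.
B–C: Beat frequency = 67/8 = 8.375 Hz.
C is below B, so f_C = 656.5 − 8.375 = 648.125 Hz.

648.125 Hz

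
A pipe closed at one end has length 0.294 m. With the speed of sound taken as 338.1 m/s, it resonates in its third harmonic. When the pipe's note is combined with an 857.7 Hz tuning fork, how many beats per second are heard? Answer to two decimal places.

Closed pipe (odd harmonics): f_n = n·v/(4L) = 3·338.1/(4·0.294) = 862.5000 Hz.
f_beat = |862.5000 − 857.7| = 4.80 Hz.

4.80 Hz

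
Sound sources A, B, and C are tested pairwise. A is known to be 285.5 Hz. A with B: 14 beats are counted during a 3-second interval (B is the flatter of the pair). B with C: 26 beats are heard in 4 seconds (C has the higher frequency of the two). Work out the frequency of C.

A–B: Beat frequency = 14/3 = 4.6667 Hz.
B is below A, so f_B = 285.5 − 4.6667 = 280.8333 Hz.
B–C: Beat frequency = 26/4 = 6.5 Hz.
C is above B, so f_C = 280.8333 + 6.5 = 287.3333 Hz.

287.3333 Hz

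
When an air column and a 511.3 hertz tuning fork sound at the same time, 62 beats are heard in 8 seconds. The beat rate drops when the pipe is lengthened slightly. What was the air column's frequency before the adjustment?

519.05 Hz

Beat frequency = 62/8 = 7.75 Hz.
|f − 511.3| = 7.75, so the air column was at either 503.55 Hz or 519.05 Hz.
A longer pipe has a lower fundamental; the adjustment lowers the air column's frequency.
The beat rate fell, so the adjustment moved the air column toward 511.3 Hz — it must have started above the reference.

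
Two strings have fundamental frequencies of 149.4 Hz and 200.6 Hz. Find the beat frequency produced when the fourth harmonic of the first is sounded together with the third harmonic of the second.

Fourth harmonic of the first: 4·149.4 = 597.6 Hz.
Third harmonic of the second: 3·200.6 = 601.8 Hz.
f_beat = |597.6 − 601.8| = 4.2 Hz.

4.2 Hz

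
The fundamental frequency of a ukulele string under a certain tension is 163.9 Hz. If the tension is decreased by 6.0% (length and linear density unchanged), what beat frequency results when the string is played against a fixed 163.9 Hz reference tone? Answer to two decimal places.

4.99 Hz

For a string, f ∝ √T, so the new frequency is 163.9·√0.940 = 158.9069 Hz.
f_beat = |158.9069 − 163.9| = 4.99 Hz.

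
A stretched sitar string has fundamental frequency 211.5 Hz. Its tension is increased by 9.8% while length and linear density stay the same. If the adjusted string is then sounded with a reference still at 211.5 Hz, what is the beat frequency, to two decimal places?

10.12 Hz

For a string, f ∝ √T, so the new frequency is 211.5·√1.098 = 221.6213 Hz.
f_beat = |221.6213 − 211.5| = 10.12 Hz.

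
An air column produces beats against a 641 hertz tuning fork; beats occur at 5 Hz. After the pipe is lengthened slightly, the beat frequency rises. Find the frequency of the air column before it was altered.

|f − 641| = 5, so the air column was at either 636 Hz or 646 Hz.
A longer pipe has a lower fundamental; the adjustment lowers the air column's frequency.
The beat rate rose, so the adjustment moved the air column further from 641 Hz — it was already below the reference.

636 Hz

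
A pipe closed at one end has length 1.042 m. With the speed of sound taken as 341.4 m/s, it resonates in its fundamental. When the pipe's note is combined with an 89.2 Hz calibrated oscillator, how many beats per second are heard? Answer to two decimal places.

7.29 Hz

Closed pipe (odd harmonics): f_n = n·v/(4L) = 1·341.4/(4·1.042) = 81.9098 Hz.
f_beat = |81.9098 − 89.2| = 7.29 Hz.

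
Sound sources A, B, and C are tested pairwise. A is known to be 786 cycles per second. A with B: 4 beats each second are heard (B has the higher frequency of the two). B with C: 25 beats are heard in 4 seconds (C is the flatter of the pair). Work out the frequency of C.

B is above A, so f_B = 786 + 4 = 790 Hz.
B–C: Beat frequency = 25/4 = 6.25 Hz.
C is below B, so f_C = 790 − 6.25 = 783.75 Hz.

783.75 Hz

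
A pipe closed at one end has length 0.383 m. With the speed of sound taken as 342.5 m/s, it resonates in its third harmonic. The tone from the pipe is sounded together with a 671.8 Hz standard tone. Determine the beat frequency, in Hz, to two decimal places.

Closed pipe (odd harmonics): f_n = n·v/(4L) = 3·342.5/(4·0.383) = 670.6919 Hz.
f_beat = |670.6919 − 671.8| = 1.11 Hz.

1.11 Hz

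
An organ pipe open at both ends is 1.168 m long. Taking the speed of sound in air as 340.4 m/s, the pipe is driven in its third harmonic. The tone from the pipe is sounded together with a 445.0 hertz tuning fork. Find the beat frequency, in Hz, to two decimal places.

7.84 Hz

Open pipe: f_n = n·v/(2L) = 3·340.4/(2·1.168) = 437.1575 Hz.
f_beat = |437.1575 − 445.0| = 7.84 Hz.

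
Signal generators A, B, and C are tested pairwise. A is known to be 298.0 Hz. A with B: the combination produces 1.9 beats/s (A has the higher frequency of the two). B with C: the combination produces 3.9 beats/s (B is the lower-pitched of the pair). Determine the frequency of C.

300 Hz

B is below A, so f_B = 298.0 − 1.9 = 296.1 Hz.
C is above B, so f_C = 296.1 + 3.9 = 300 Hz.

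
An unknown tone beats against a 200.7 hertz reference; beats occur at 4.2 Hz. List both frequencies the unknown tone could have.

|f − 200.7| = 4.2, so f = 200.7 ± 4.2.

196.5 Hz or 204.9 Hz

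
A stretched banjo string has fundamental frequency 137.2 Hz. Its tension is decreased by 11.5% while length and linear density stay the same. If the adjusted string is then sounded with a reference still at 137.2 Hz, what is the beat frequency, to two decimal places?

8.13 Hz

For a string, f ∝ √T, so the new frequency is 137.2·√0.885 = 129.0701 Hz.
f_beat = |129.0701 − 137.2| = 8.13 Hz.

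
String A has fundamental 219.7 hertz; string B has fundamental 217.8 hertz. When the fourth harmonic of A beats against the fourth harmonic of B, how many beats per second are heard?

7.6 Hz

Fourth harmonic of the first: 4·219.7 = 878.8 Hz.
Fourth harmonic of the second: 4·217.8 = 871.2 Hz.
f_beat = |878.8 − 871.2| = 7.6 Hz.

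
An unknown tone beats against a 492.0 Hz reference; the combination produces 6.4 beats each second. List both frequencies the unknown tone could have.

485.6 Hz or 498.4 Hz

|f − 492.0| = 6.4, so f = 492.0 ± 6.4.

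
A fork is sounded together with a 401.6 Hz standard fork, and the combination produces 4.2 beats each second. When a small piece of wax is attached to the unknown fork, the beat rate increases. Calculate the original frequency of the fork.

|f − 401.6| = 4.2, so the fork was at either 397.4 Hz or 405.8 Hz.
Loading a fork with wax lowers its frequency; the adjustment lowers the fork's frequency.
The beat rate rose, so the adjustment moved the fork further from 401.6 Hz — it was already below the reference.

397.4 Hz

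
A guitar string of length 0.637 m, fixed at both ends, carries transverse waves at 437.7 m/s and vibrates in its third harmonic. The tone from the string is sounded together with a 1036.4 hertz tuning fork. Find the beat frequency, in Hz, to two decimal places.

For a string fixed at both ends, f_n = n·v/(2L) = 3·437.7/(2·0.637) = 1030.6907 Hz.
f_beat = |1030.6907 − 1036.4| = 5.71 Hz.

5.71 Hz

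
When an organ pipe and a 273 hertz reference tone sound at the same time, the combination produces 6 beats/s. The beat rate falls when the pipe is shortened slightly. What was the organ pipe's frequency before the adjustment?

267 Hz

|f − 273| = 6, so the organ pipe was at either 267 Hz or 279 Hz.
A shorter pipe has a higher fundamental; the adjustment raises the organ pipe's frequency.
The beat rate fell, so the adjustment moved the organ pipe toward 273 Hz — it must have started below the reference.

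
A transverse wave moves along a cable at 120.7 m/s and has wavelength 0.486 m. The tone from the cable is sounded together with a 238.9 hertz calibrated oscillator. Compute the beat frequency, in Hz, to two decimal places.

Source frequency f = v/λ = 120.7/0.486 = 248.3539 Hz.
f_beat = |248.3539 − 238.9| = 9.45 Hz.

9.45 Hz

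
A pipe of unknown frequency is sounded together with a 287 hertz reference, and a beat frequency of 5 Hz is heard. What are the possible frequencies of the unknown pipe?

282 Hz or 292 Hz

|f − 287| = 5, so f = 287 ± 5.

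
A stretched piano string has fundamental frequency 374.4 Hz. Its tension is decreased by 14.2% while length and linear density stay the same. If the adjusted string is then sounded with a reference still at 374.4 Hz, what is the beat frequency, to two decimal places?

For a string, f ∝ √T, so the new frequency is 374.4·√0.858 = 346.8003 Hz.
f_beat = |346.8003 − 374.4| = 27.60 Hz.

27.60 Hz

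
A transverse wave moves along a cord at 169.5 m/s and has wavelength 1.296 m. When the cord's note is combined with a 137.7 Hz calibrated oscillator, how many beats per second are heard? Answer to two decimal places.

6.91 Hz

Source frequency f = v/λ = 169.5/1.296 = 130.7870 Hz.
f_beat = |130.7870 − 137.7| = 6.91 Hz.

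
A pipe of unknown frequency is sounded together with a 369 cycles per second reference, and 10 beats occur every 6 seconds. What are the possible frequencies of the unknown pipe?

Beat frequency = 10/6 = 1.6667 Hz.
|f − 369| = 1.6667, so f = 369 ± 1.6667.

367.3333 Hz or 370.6667 Hz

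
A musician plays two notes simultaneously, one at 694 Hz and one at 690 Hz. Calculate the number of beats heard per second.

The beat frequency equals the magnitude of the frequency difference.
|694 − 690| = 4 Hz.

4 Hz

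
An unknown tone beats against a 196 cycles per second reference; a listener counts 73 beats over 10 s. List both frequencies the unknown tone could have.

Beat frequency = 73/10 = 7.3 Hz.
|f − 196| = 7.3, so f = 196 ± 7.3.

188.7 Hz or 203.3 Hz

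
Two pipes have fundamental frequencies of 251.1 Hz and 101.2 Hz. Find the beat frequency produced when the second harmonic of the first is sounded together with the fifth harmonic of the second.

3.8 Hz

Second harmonic of the first: 2·251.1 = 502.2 Hz.
Fifth harmonic of the second: 5·101.2 = 506.0 Hz.
f_beat = |502.2 − 506.0| = 3.8 Hz.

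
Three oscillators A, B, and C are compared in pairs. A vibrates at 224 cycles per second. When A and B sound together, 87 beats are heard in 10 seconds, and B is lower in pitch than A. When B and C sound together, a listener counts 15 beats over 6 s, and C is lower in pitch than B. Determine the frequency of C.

A–B: Beat frequency = 87/10 = 8.7 Hz.
B is below A, so f_B = 224 − 8.7 = 215.3 Hz.
B–C: Beat frequency = 15/6 = 2.5 Hz.
C is below B, so f_C = 215.3 − 2.5 = 212.8 Hz.

212.8 Hz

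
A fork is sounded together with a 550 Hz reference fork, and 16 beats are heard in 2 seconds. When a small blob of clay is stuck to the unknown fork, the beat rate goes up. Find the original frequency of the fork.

Beat frequency = 16/2 = 8 Hz.
|f − 550| = 8, so the fork was at either 542 Hz or 558 Hz.
Adding mass to a fork lowers its frequency; the adjustment lowers the fork's frequency.
The beat rate rose, so the adjustment moved the fork further from 550 Hz — it was already below the reference.

542 Hz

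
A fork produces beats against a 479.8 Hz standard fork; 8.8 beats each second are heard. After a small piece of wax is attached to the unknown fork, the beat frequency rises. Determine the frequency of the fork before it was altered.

|f − 479.8| = 8.8, so the fork was at either 471 Hz or 488.6 Hz.
Loading a fork with wax lowers its frequency; the adjustment lowers the fork's frequency.
The beat rate rose, so the adjustment moved the fork further from 479.8 Hz — it was already below the reference.

471 Hz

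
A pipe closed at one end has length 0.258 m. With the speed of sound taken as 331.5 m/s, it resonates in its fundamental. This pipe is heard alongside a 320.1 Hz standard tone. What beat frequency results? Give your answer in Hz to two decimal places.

1.12 Hz

Closed pipe (odd harmonics): f_n = n·v/(4L) = 1·331.5/(4·0.258) = 321.2209 Hz.
f_beat = |321.2209 − 320.1| = 1.12 Hz.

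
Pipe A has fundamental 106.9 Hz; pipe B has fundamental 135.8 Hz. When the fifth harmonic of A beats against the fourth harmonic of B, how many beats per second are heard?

8.7 Hz

Fifth harmonic of the first: 5·106.9 = 534.5 Hz.
Fourth harmonic of the second: 4·135.8 = 543.2 Hz.
f_beat = |534.5 − 543.2| = 8.7 Hz.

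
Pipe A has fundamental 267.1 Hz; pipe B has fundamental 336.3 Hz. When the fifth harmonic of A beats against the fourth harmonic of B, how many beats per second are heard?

Fifth harmonic of the first: 5·267.1 = 1335.5 Hz.
Fourth harmonic of the second: 4·336.3 = 1345.2 Hz.
f_beat = |1335.5 − 1345.2| = 9.7 Hz.

9.7 Hz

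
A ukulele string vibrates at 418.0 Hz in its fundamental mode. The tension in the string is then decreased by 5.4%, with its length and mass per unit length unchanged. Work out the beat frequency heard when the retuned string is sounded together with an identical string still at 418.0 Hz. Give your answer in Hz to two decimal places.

11.44 Hz

For a string, f ∝ √T, so the new frequency is 418.0·√0.946 = 406.5574 Hz.
f_beat = |406.5574 − 418.0| = 11.44 Hz.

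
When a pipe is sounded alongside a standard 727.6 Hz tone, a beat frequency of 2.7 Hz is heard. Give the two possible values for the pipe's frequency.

|f − 727.6| = 2.7, so f = 727.6 ± 2.7.

724.9 Hz or 730.3 Hz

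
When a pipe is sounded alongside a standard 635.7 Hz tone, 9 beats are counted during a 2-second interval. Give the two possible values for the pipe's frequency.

Beat frequency = 9/2 = 4.5 Hz.
|f − 635.7| = 4.5, so f = 635.7 ± 4.5.

631.2 Hz or 640.2 Hz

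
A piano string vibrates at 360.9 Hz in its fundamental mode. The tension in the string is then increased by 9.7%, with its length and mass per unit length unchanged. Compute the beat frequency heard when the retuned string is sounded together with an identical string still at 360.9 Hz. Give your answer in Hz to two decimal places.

For a string, f ∝ √T, so the new frequency is 360.9·√1.097 = 377.9986 Hz.
f_beat = |377.9986 − 360.9| = 17.10 Hz.

17.10 Hz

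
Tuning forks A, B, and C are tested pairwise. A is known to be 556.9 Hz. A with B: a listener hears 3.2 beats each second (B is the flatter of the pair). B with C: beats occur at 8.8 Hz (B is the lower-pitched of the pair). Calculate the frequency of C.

B is below A, so f_B = 556.9 − 3.2 = 553.7 Hz.
C is above B, so f_C = 553.7 + 8.8 = 562.5 Hz.

562.5 Hz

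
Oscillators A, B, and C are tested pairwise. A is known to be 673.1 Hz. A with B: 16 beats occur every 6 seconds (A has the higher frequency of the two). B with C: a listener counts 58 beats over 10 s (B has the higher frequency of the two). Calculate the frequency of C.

A–B: Beat frequency = 16/6 = 2.6667 Hz.
B is below A, so f_B = 673.1 − 2.6667 = 670.4333 Hz.
B–C: Beat frequency = 58/10 = 5.8 Hz.
C is below B, so f_C = 670.4333 − 5.8 = 664.6333 Hz.

664.6333 Hz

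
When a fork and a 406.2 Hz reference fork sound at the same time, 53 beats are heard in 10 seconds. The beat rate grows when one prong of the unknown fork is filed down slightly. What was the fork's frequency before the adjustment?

Beat frequency = 53/10 = 5.3 Hz.
|f − 406.2| = 5.3, so the fork was at either 400.9 Hz or 411.5 Hz.
Filing a prong removes mass and raises the fork's frequency; the adjustment raises the fork's frequency.
The beat rate rose, so the adjustment moved the fork further from 406.2 Hz — it was already above the reference.

411.5 Hz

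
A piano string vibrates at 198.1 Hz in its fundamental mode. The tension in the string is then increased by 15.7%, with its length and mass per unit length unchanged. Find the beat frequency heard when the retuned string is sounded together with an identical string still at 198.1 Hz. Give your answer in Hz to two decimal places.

14.98 Hz

For a string, f ∝ √T, so the new frequency is 198.1·√1.157 = 213.0842 Hz.
f_beat = |213.0842 − 198.1| = 14.98 Hz.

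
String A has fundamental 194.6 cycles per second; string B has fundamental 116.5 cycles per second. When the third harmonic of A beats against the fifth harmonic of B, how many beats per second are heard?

1.3 Hz

Third harmonic of the first: 3·194.6 = 583.8 Hz.
Fifth harmonic of the second: 5·116.5 = 582.5 Hz.
f_beat = |583.8 − 582.5| = 1.3 Hz.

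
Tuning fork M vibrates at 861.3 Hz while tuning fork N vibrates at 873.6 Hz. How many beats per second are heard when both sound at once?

12.3 Hz

Beats arise from superposition of two nearby frequencies; the beat rate is |f₁ − f₂|.
|861.3 − 873.6| = 12.3 Hz.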